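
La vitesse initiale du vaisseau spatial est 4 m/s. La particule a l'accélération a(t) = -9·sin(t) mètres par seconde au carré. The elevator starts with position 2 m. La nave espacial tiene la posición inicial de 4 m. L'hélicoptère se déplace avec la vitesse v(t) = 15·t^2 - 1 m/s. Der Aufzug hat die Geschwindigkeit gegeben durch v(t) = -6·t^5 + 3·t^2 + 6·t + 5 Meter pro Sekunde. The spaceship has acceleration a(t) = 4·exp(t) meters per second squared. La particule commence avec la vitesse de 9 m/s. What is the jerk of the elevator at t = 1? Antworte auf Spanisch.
Para resolver esto, necesitamos tomar 2 derivadas de nuestra ecuación de la velocidad v(t) = -6·t^5 + 3·t^2 + 6·t + 5. Tomando d/dt de v(t), encontramos a(t) = -30·t^4 + 6·t + 6. Derivando la aceleración, obtenemos la sacudida: j(t) = 6 - 120·t^3. De la ecuación de la sacudida j(t) = 6 - 120·t^3, sustituimos t = 1 para obtener j = -114.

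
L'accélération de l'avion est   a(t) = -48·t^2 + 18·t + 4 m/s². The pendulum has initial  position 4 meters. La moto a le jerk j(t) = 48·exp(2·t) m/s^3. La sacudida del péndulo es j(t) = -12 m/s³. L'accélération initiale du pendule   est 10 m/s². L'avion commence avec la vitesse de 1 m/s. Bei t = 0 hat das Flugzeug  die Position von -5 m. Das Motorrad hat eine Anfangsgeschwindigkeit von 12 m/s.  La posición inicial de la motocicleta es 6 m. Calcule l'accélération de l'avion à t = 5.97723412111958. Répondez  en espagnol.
Usando a(t) = -48·t^2 + 18·t + 4 y sustituyendo t = 5.97723412111958, encontramos a = -1603.32151727630.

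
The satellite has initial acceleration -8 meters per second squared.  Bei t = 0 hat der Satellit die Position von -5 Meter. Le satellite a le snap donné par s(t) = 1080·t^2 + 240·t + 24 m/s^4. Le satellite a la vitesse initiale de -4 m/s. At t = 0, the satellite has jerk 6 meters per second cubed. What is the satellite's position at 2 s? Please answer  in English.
Starting from snap s(t) = 1080·t^2 + 240·t + 24, we take 4 antiderivatives. Integrating snap and using the initial condition j(0) = 6, we get j(t) = 360·t^3 + 120·t^2 + 24·t + 6. Finding the integral of j(t) and using a(0) = -8: a(t) = 90·t^4 + 40·t^3 + 12·t^2 + 6·t - 8. The antiderivative of acceleration, with v(0) = -4, gives velocity: v(t) = 18·t^5 + 10·t^4 + 4·t^3 + 3·t^2 - 8·t - 4. The integral of velocity is position. Using x(0) = -5, we get x(t) = 3·t^6 + 2·t^5 + t^4 + t^3 - 4·t^2 - 4·t - 5. Using x(t) = 3·t^6 + 2·t^5 + t^4 + t^3 - 4·t^2 - 4·t - 5 and substituting t = 2, we find x = 251.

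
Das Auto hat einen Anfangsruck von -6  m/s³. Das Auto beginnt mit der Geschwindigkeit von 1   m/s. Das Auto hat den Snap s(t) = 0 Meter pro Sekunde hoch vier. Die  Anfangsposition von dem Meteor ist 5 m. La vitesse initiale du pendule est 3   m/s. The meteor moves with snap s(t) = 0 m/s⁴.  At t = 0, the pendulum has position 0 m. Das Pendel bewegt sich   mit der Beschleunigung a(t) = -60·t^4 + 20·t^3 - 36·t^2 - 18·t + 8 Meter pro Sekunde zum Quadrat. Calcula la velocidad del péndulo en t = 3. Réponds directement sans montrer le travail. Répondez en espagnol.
En t = 3, v = -2889.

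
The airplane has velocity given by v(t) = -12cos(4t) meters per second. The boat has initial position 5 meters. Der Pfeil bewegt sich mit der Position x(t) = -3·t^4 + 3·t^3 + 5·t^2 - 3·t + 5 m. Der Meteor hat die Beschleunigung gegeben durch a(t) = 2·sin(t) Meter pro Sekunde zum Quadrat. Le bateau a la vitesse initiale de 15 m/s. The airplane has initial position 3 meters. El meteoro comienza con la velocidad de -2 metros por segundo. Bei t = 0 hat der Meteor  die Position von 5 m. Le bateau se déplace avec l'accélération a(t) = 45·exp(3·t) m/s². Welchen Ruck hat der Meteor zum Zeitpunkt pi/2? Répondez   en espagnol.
Debemos derivar nuestra ecuación de la aceleración a(t) = 2·sin(t) 1 vez. Derivando la aceleración, obtenemos la sacudida: j(t) = 2·cos(t). De la ecuación de la sacudida j(t) = 2·cos(t), sustituimos t = pi/2 para obtener j = 0.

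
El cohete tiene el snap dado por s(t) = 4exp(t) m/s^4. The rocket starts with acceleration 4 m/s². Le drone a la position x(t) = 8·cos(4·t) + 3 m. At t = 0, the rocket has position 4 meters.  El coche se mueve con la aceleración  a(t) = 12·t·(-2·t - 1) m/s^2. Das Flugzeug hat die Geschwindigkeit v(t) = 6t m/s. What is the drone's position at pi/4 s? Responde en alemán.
Aus der Gleichung für die Position x(t) = 8·cos(4·t) + 3, setzen wir t = pi/4 ein und erhalten x = -5.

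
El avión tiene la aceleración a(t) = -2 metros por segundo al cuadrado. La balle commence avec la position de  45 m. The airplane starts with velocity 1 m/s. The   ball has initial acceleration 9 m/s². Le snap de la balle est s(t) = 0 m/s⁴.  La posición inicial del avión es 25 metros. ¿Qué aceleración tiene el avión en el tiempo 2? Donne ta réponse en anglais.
We have acceleration a(t) = -2. Substituting t = 2: a(2) = -2.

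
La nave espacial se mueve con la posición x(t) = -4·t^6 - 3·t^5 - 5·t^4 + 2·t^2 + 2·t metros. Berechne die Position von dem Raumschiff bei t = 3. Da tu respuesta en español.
De la ecuación de la posición x(t) = -4·t^6 - 3·t^5 - 5·t^4 + 2·t^2 + 2·t, sustituimos t = 3 para obtener x = -4026.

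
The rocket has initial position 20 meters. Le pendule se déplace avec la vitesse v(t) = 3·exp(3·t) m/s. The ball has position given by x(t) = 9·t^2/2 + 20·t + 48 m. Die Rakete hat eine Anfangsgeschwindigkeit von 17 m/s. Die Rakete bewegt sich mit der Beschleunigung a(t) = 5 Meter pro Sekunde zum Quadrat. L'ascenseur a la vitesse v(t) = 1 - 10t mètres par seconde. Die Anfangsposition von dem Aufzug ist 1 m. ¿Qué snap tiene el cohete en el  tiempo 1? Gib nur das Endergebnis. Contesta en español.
El snap en t = 1 es s = 0.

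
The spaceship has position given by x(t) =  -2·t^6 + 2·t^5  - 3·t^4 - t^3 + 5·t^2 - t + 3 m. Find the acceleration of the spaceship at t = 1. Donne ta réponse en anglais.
We must differentiate our position equation x(t) = -2·t^6 + 2·t^5 - 3·t^4 - t^3 + 5·t^2 - t + 3 2 times. Taking d/dt of x(t), we find v(t) = -12·t^5 + 10·t^4 - 12·t^3 - 3·t^2 + 10·t - 1. Differentiating velocity, we get acceleration: a(t) = -60·t^4 + 40·t^3 - 36·t^2 - 6·t + 10. Using a(t) = -60·t^4 + 40·t^3 - 36·t^2 - 6·t + 10 and substituting t = 1, we find a = -52.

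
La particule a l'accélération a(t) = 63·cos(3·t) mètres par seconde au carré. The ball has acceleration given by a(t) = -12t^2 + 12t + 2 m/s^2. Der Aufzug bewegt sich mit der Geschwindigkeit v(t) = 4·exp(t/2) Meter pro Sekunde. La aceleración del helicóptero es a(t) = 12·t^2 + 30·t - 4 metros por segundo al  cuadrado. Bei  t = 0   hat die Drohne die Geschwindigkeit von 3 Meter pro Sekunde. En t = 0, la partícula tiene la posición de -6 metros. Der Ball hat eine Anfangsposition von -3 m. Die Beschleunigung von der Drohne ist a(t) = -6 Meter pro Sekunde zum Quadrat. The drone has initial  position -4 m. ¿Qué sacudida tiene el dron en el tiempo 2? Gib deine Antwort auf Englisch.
To solve this, we need to take 1 derivative of our acceleration equation a(t) = -6. Differentiating acceleration, we get jerk: j(t) = 0. From the given jerk equation j(t) = 0, we substitute t = 2 to get j = 0.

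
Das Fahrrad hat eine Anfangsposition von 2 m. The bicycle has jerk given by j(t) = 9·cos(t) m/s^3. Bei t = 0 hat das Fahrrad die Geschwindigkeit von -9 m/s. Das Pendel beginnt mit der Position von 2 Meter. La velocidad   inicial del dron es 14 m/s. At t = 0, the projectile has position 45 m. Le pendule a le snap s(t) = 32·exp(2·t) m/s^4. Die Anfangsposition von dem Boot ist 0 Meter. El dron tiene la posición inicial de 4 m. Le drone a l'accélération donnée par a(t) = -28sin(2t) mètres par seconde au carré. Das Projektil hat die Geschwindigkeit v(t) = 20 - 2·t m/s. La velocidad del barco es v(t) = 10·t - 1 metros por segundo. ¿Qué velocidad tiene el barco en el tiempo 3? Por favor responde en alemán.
Mit v(t) = 10·t - 1 und Einsetzen von t = 3, finden wir v = 29.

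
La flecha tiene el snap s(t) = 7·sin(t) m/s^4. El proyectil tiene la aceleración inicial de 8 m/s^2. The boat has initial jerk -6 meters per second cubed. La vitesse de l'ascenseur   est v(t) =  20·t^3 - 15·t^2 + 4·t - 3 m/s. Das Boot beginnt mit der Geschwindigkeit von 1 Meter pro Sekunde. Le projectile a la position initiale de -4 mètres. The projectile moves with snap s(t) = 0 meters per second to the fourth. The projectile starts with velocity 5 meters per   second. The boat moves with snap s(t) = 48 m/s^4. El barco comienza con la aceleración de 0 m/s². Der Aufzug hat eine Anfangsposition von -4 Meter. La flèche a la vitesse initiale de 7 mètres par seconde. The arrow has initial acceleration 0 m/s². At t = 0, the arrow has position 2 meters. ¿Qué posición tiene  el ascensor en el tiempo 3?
Necesitamos integrar nuestra ecuación de la velocidad v(t) = 20·t^3 - 15·t^2 + 4·t - 3 1 vez. La antiderivada de la velocidad, con x(0) = -4, da la posición: x(t) = 5·t^4 - 5·t^3 + 2·t^2 - 3·t - 4. Usando x(t) = 5·t^4 - 5·t^3 + 2·t^2 - 3·t - 4 y sustituyendo t = 3, encontramos x = 275.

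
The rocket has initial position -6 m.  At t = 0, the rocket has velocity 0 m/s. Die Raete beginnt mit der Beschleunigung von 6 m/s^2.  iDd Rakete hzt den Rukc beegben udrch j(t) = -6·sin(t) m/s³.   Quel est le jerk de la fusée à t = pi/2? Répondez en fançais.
Nous avons le jerk j(t) = -6·sin(t). En substituant t = pi/2: j(pi/2) = -6.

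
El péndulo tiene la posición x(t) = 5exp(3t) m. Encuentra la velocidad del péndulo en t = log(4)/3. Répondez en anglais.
We must differentiate our position equation x(t) = 5·exp(3·t) 1 time. Taking d/dt of x(t), we find v(t) = 15·exp(3·t). From the given velocity equation v(t) = 15·exp(3·t), we substitute t = log(4)/3 to get v = 60.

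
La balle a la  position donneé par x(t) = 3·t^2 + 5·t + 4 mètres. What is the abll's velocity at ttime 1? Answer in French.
En partant de la position x(t) = 3·t^2 + 5·t + 4, nous prenons 1 dérivée. En dérivant la position, nous obtenons la vitesse: v(t) = 6·t + 5. En utilisant v(t) = 6·t + 5 et en substituant t = 1, nous trouvons v = 11.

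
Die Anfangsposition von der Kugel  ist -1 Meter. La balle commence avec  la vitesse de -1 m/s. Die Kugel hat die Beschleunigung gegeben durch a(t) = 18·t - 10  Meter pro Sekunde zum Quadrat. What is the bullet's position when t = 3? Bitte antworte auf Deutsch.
Wir müssen unsere Gleichung für die Beschleunigung a(t) = 18·t - 10 2-mal integrieren. Mit ∫a(t)dt und Anwendung von v(0) = -1, finden wir v(t) = 9·t^2 - 10·t - 1. Mit ∫v(t)dt und Anwendung von x(0) = -1, finden wir x(t) = 3·t^3 - 5·t^2 - t - 1. Aus der Gleichung für die Position x(t) = 3·t^3 - 5·t^2 - t - 1, setzen wir t = 3 ein und erhalten x = 32.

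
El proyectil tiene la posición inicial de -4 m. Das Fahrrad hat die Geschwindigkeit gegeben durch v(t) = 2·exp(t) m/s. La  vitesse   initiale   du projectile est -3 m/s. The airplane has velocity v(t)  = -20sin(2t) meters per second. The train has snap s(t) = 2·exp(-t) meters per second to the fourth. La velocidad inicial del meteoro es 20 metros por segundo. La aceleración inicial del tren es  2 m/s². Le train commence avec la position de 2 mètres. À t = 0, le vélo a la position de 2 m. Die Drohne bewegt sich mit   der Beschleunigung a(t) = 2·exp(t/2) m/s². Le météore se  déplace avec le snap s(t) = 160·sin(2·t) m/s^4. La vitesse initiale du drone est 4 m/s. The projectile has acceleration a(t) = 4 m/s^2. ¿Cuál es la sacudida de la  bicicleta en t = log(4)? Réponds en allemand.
Um dies zu lösen, müssen wir 2 Ableitungen unserer Gleichung für die Geschwindigkeit v(t) = 2·exp(t) nehmen. Durch Ableiten von der Geschwindigkeit erhalten wir die Beschleunigung: a(t) = 2·exp(t). Die Ableitung von der Beschleunigung ergibt den Ruck: j(t) = 2·exp(t). Aus der Gleichung für den Ruck j(t) = 2·exp(t), setzen wir t = log(4) ein und erhalten j = 8.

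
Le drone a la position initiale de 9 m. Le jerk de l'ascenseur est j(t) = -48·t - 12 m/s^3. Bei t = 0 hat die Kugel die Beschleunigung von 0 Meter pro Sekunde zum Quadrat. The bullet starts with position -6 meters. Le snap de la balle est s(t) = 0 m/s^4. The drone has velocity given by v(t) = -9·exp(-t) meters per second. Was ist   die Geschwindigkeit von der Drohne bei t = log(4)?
Aus der Gleichung für die Geschwindigkeit v(t) = -9·exp(-t), setzen wir t = log(4) ein und erhalten v = -9/4.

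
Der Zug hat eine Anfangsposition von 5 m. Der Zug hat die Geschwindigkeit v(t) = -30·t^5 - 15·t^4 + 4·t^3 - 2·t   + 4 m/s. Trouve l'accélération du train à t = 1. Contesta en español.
Debemos derivar nuestra ecuación de la velocidad v(t) = -30·t^5 - 15·t^4 + 4·t^3 - 2·t + 4 1 vez. La derivada de la velocidad da la aceleración: a(t) = -150·t^4 - 60·t^3 + 12·t^2 - 2. Usando a(t) = -150·t^4 - 60·t^3 + 12·t^2 - 2 y sustituyendo t = 1, encontramos a = -200.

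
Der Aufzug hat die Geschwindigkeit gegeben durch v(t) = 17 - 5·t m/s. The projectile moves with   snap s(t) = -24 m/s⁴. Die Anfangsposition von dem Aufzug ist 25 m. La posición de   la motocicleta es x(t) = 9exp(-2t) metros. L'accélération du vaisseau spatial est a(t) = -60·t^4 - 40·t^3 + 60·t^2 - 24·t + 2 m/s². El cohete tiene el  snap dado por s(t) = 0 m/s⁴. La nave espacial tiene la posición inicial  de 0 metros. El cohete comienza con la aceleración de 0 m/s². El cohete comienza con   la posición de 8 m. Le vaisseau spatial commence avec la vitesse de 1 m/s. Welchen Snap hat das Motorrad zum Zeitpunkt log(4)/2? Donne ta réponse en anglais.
Starting from position x(t) = 9·exp(-2·t), we take 4 derivatives. Taking d/dt of x(t), we find v(t) = -18·exp(-2·t). Taking d/dt of v(t), we find a(t) = 36·exp(-2·t). The derivative of acceleration gives jerk: j(t) = -72·exp(-2·t). The derivative of jerk gives snap: s(t) = 144·exp(-2·t). Using s(t) = 144·exp(-2·t) and substituting t = log(4)/2, we find s = 36.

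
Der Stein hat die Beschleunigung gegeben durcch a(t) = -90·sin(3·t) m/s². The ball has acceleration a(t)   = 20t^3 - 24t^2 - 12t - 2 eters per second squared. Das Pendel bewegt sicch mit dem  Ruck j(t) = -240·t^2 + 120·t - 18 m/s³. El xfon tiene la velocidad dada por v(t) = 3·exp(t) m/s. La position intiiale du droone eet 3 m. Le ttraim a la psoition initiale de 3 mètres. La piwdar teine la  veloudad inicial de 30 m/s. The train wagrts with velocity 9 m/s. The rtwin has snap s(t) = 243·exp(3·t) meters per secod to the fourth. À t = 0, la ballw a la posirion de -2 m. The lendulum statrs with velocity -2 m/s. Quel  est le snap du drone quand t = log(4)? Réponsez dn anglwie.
To solve this, we need to take 3 derivatives of our velocity equation v(t) = 3·exp(t). Taking d/dt of v(t), we find a(t) = 3·exp(t). Taking d/dt of a(t), we find j(t) = 3·exp(t). Differentiating jerk, we get snap: s(t) = 3·exp(t). We have snap s(t) = 3·exp(t). Substituting t = log(4): s(log(4)) = 12.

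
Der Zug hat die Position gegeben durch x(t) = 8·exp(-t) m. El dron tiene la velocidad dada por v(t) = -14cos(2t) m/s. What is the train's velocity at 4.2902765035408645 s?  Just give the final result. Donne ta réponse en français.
À t = 4.2902765035408645, v = -0.109609090886754.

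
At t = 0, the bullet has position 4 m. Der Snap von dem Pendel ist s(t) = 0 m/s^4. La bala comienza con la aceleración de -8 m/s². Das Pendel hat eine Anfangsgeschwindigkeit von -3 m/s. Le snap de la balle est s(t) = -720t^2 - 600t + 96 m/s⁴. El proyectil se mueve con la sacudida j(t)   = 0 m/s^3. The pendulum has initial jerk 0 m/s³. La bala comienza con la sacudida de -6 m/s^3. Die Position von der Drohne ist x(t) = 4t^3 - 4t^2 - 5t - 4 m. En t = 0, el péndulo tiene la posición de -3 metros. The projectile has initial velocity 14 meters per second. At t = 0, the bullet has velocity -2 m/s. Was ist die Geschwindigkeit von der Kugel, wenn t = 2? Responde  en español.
Necesitamos integrar nuestra ecuación del snap s(t) = -720·t^2 - 600·t + 96 3 veces. La integral del snap es la sacudida. Usando j(0) = -6, obtenemos j(t) = -240·t^3 - 300·t^2 + 96·t - 6. Integrando la sacudida y usando la condición inicial a(0) = -8, obtenemos a(t) = -60·t^4 - 100·t^3 + 48·t^2 - 6·t - 8. Integrando la aceleración y usando la condición inicial v(0) = -2, obtenemos v(t) = -12·t^5 - 25·t^4 + 16·t^3 - 3·t^2 - 8·t - 2. Usando v(t) = -12·t^5 - 25·t^4 + 16·t^3 - 3·t^2 - 8·t - 2 y sustituyendo t = 2, encontramos v = -686.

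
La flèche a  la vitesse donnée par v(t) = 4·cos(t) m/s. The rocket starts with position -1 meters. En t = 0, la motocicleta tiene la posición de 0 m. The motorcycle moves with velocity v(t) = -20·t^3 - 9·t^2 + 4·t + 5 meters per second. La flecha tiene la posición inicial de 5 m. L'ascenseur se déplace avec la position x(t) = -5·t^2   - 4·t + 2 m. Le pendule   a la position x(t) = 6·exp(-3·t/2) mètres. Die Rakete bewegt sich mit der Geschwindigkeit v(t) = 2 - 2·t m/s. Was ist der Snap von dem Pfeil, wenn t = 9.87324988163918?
Wir müssen unsere Gleichung für die Geschwindigkeit v(t) = 4·cos(t) 3-mal ableiten. Mit d/dt von v(t) finden wir a(t) = -4·sin(t). Durch Ableiten von der Beschleunigung erhalten wir den Ruck: j(t) = -4·cos(t). Die Ableitung von dem Ruck ergibt den Snap: s(t) = 4·sin(t). Mit s(t) = 4·sin(t) und Einsetzen von t = 9.87324988163918, finden wir s = -1.73435628957592.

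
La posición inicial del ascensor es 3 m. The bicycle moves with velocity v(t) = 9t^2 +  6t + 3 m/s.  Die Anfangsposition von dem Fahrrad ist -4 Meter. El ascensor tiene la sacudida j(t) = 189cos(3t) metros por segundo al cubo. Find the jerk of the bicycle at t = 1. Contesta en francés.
Pour résoudre ceci, nous devons prendre 2 dérivées de notre équation de la vitesse v(t) = 9·t^2 + 6·t + 3. En prenant d/dt de v(t), nous trouvons a(t) = 18·t + 6. En prenant d/dt de a(t), nous trouvons j(t) = 18. De l'équation du jerk j(t) = 18, nous substituons t = 1 pour obtenir j = 18.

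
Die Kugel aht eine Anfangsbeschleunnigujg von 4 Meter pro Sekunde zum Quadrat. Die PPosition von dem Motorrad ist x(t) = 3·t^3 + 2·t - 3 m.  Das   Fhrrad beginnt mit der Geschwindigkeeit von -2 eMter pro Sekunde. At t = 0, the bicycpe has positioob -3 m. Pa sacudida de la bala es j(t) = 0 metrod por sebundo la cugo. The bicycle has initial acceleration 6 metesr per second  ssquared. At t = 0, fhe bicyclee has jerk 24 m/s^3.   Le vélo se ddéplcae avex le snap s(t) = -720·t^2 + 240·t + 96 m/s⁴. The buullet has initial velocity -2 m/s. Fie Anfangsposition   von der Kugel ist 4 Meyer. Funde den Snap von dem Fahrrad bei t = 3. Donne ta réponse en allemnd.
Mit s(t) = -720·t^2 + 240·t + 96 und Einsetzen von t = 3, finden wir s = -5664.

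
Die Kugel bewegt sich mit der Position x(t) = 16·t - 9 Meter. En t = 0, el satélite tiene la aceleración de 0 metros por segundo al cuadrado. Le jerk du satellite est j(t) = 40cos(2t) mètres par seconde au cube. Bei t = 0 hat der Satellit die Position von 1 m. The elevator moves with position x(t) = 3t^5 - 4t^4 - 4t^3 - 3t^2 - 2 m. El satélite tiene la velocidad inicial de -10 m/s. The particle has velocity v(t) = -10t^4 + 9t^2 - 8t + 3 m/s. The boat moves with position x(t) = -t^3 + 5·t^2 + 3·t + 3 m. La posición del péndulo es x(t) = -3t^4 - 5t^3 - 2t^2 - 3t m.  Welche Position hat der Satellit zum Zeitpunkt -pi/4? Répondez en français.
Nous devons trouver la primitive de notre équation du jerk j(t) = 40·cos(2·t) 3 fois. En prenant ∫j(t)dt et en appliquant a(0) = 0, nous trouvons a(t) = 20·sin(2·t). En prenant ∫a(t)dt et en appliquant v(0) = -10, nous trouvons v(t) = -10·cos(2·t). La primitive de la vitesse, avec x(0) = 1, donne la position: x(t) = 1 - 5·sin(2·t). En utilisant x(t) = 1 - 5·sin(2·t) et en substituant t = -pi/4, nous trouvons x = 6.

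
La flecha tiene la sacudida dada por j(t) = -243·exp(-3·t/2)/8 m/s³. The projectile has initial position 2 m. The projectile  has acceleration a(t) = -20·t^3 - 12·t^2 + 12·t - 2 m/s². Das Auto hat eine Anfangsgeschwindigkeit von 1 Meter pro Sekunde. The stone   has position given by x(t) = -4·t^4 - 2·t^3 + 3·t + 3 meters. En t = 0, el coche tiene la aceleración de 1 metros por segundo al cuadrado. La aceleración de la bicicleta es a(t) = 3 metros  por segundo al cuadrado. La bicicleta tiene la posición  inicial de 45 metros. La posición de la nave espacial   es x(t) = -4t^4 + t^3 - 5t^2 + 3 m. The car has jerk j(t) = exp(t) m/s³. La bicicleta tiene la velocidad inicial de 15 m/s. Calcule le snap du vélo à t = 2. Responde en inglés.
To solve this, we need to take 2 derivatives of our acceleration equation a(t) = 3. The derivative of acceleration gives jerk: j(t) = 0. Differentiating jerk, we get snap: s(t) = 0. Using s(t) = 0 and substituting t = 2, we find s = 0.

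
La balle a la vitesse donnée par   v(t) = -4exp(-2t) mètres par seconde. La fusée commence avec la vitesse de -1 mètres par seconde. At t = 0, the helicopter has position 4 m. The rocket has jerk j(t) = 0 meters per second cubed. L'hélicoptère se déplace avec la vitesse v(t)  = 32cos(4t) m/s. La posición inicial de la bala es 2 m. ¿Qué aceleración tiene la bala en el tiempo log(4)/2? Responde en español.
Para resolver esto, necesitamos tomar 1 derivada de nuestra ecuación de la velocidad v(t) = -4·exp(-2·t). Derivando la velocidad, obtenemos la aceleración: a(t) = 8·exp(-2·t). Usando a(t) = 8·exp(-2·t) y sustituyendo t = log(4)/2, encontramos a = 2.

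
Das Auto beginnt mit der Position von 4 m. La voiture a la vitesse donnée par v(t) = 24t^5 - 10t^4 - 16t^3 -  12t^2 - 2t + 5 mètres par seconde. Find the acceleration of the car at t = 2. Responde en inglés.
To solve this, we need to take 1 derivative of our velocity equation v(t) = 24·t^5 - 10·t^4 - 16·t^3 - 12·t^2 - 2·t + 5. The derivative of velocity gives acceleration: a(t) = 120·t^4 - 40·t^3 - 48·t^2 - 24·t - 2. From the given acceleration equation a(t) = 120·t^4 - 40·t^3 - 48·t^2 - 24·t - 2, we substitute t = 2 to get a = 1358.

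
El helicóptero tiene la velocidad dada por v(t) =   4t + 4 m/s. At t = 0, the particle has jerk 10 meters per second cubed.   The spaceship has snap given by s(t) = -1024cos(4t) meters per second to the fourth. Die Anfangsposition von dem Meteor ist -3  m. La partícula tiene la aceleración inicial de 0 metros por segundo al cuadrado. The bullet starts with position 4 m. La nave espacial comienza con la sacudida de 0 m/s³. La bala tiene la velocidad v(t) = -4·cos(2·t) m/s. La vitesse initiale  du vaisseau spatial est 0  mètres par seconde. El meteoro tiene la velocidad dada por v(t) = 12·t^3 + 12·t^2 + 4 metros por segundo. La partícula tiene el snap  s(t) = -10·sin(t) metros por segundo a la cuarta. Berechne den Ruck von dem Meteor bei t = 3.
Ausgehend von der Geschwindigkeit v(t) = 12·t^3 + 12·t^2 + 4, nehmen wir 2 Ableitungen. Mit d/dt von v(t) finden wir a(t) = 36·t^2 + 24·t. Mit d/dt von a(t) finden wir j(t) = 72·t + 24. Wir haben den Ruck j(t) = 72·t + 24. Durch Einsetzen von t = 3: j(3) = 240.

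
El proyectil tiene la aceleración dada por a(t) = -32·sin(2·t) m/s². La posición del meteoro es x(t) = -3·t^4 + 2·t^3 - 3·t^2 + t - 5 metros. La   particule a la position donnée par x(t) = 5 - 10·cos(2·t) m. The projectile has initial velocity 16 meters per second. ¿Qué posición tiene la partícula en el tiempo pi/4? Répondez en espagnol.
Usando x(t) = 5 - 10·cos(2·t) y sustituyendo t = pi/4, encontramos x = 5.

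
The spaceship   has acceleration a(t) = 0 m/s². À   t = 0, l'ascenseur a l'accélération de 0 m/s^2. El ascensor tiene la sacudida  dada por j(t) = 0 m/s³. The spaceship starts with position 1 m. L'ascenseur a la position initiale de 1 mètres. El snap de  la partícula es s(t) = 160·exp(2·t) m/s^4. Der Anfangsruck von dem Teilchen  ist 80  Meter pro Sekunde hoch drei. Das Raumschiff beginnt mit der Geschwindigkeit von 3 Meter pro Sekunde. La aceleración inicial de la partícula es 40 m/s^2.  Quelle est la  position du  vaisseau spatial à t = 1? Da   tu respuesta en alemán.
Ausgehend von der Beschleunigung a(t) = 0, nehmen wir 2 Stammfunktionen. Durch Integration von der Beschleunigung und Verwendung der Anfangsbedingung v(0) = 3, erhalten wir v(t) = 3. Mit ∫v(t)dt und Anwendung von x(0) = 1, finden wir x(t) = 3·t + 1. Mit x(t) = 3·t + 1 und Einsetzen von t = 1, finden wir x = 4.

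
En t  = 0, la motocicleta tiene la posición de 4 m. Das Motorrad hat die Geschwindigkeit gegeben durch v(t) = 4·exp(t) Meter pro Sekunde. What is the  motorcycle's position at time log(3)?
Starting from velocity v(t) = 4·exp(t), we take 1 integral. Taking ∫v(t)dt and applying x(0) = 4, we find x(t) = 4·exp(t). Using x(t) = 4·exp(t) and substituting t = log(3), we find x = 12.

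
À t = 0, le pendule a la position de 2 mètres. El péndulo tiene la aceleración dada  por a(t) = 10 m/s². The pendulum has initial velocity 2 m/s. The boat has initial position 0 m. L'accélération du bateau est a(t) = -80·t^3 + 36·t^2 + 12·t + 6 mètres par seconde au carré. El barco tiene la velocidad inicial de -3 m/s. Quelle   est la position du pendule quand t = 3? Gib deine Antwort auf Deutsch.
Wir müssen unsere Gleichung für die Beschleunigung a(t) = 10 2-mal integrieren. Mit ∫a(t)dt und Anwendung von v(0) = 2, finden wir v(t) = 10·t + 2. Durch Integration von der Geschwindigkeit und Verwendung der Anfangsbedingung x(0) = 2, erhalten wir x(t) = 5·t^2 + 2·t + 2. Aus der Gleichung für die Position x(t) = 5·t^2 + 2·t + 2, setzen wir t = 3 ein und erhalten x = 53.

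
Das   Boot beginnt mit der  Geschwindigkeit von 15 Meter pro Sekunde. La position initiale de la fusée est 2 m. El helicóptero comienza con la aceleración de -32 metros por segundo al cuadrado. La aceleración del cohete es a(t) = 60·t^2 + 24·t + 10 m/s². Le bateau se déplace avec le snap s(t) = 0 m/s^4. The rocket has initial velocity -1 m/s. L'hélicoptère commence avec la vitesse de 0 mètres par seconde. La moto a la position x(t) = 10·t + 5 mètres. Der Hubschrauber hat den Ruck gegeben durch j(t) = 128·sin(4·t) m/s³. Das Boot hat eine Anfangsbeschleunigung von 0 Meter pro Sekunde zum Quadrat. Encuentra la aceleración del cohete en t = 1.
Usando a(t) = 60·t^2 + 24·t + 10 y sustituyendo t = 1, encontramos a = 94.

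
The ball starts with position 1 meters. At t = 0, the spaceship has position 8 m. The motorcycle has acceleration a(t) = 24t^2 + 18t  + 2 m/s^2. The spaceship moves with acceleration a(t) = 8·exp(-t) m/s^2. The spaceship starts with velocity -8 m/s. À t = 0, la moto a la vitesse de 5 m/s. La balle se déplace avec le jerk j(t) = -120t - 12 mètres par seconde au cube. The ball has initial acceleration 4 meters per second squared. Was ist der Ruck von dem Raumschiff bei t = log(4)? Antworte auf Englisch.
Starting from acceleration a(t) = 8·exp(-t), we take 1 derivative. Differentiating acceleration, we get jerk: j(t) = -8·exp(-t). Using j(t) = -8·exp(-t) and substituting t = log(4), we find j = -2.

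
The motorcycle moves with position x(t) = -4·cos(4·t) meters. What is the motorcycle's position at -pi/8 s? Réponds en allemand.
Aus der Gleichung für die Position x(t) = -4·cos(4·t), setzen wir t = -pi/8 ein und erhalten x = 0.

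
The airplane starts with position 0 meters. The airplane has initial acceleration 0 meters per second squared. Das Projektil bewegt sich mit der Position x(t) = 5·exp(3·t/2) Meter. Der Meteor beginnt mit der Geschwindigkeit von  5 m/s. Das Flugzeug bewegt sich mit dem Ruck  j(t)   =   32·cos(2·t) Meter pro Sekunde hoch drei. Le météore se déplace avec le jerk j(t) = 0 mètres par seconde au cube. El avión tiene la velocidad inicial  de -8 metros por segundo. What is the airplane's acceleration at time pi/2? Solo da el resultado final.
a(pi/2) = 0.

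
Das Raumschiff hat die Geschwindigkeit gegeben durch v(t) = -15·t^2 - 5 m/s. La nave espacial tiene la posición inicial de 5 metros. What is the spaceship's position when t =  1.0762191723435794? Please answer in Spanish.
Partiendo de la velocidad v(t) = -15·t^2 - 5, tomamos 1 integral. La antiderivada de la velocidad es la posición. Usando x(0) = 5, obtenemos x(t) = -5·t^3 - 5·t + 5. De la ecuación de la posición x(t) = -5·t^3 - 5·t + 5, sustituimos t = 1.0762191723435794 para obtener x = -6.61373780426881.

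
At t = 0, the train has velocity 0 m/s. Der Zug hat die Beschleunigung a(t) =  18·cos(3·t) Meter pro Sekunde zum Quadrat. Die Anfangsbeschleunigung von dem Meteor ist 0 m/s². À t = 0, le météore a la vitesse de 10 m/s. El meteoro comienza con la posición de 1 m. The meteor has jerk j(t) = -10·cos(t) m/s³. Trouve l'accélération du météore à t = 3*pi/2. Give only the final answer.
À t = 3*pi/2, a = 10.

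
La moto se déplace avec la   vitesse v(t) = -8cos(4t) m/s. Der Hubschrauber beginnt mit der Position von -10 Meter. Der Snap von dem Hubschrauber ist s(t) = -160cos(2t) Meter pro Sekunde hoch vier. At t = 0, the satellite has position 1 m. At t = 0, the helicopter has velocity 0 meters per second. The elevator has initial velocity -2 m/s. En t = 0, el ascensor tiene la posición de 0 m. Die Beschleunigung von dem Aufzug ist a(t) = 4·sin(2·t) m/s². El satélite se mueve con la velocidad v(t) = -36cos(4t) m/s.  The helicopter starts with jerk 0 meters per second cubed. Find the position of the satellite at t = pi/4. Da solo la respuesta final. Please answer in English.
The position at t = pi/4 is x = 1.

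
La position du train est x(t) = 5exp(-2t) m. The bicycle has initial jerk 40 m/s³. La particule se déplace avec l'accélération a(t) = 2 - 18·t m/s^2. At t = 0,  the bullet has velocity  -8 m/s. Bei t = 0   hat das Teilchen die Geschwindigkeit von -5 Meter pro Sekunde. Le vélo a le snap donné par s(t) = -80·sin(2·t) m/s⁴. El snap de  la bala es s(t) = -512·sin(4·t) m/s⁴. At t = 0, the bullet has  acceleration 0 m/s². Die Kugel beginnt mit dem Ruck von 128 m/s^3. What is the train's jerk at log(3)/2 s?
To solve this, we need to take 3 derivatives of our position equation x(t) = 5·exp(-2·t). Differentiating position, we get velocity: v(t) = -10·exp(-2·t). Differentiating velocity, we get acceleration: a(t) = 20·exp(-2·t). Taking d/dt of a(t), we find j(t) = -40·exp(-2·t). We have jerk j(t) = -40·exp(-2·t). Substituting t = log(3)/2: j(log(3)/2) = -40/3.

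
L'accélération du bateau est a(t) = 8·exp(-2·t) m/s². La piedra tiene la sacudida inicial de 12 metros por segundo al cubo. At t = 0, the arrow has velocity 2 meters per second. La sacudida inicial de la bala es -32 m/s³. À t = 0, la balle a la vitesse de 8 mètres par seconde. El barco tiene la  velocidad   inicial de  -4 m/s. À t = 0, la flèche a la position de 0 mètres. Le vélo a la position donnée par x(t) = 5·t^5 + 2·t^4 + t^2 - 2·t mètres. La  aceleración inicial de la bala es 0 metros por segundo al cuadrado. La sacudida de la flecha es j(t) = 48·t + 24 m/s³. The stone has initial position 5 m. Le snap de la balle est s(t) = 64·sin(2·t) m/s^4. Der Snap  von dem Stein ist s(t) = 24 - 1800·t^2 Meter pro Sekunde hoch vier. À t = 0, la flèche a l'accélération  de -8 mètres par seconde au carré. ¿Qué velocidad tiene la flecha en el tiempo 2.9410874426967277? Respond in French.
Nous devons trouver la primitive de notre équation du jerk j(t) = 48·t + 24 2 fois. En intégrant le jerk et en utilisant la condition initiale a(0) = -8, nous obtenons a(t) = 24·t^2 + 24·t - 8. En intégrant l'accélération et en utilisant la condition initiale v(0) = 2, nous obtenons v(t) = 8·t^3 + 12·t^2 - 8·t + 2. De l'équation de la vitesse v(t) = 8·t^3 + 12·t^2 - 8·t + 2, nous substituons t = 2.9410874426967277 pour obtenir v = 285.794386127848.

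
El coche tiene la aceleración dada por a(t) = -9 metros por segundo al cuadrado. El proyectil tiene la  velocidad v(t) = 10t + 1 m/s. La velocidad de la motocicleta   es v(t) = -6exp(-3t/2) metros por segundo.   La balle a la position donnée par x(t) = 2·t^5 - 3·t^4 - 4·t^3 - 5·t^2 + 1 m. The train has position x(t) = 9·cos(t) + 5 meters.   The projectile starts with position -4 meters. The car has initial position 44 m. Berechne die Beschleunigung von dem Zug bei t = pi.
Um dies zu lösen, müssen wir 2 Ableitungen unserer Gleichung für die Position x(t) = 9·cos(t) + 5 nehmen. Mit d/dt von x(t) finden wir v(t) = -9·sin(t). Durch Ableiten von der Geschwindigkeit erhalten wir die Beschleunigung: a(t) = -9·cos(t). Wir haben die Beschleunigung a(t) = -9·cos(t). Durch Einsetzen von t = pi: a(pi) = 9.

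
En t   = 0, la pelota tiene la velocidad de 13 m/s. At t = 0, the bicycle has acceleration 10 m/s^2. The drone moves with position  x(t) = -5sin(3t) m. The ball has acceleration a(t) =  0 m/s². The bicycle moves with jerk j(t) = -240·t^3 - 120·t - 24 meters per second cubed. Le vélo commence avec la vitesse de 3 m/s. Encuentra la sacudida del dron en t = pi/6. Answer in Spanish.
Debemos derivar nuestra ecuación de la posición x(t) = -5·sin(3·t) 3 veces. La derivada de la posición da la velocidad: v(t) = -15·cos(3·t). Derivando la velocidad, obtenemos la aceleración: a(t) = 45·sin(3·t). Tomando d/dt de a(t), encontramos j(t) = 135·cos(3·t). Tenemos la sacudida j(t) = 135·cos(3·t). Sustituyendo t = pi/6: j(pi/6) = 0.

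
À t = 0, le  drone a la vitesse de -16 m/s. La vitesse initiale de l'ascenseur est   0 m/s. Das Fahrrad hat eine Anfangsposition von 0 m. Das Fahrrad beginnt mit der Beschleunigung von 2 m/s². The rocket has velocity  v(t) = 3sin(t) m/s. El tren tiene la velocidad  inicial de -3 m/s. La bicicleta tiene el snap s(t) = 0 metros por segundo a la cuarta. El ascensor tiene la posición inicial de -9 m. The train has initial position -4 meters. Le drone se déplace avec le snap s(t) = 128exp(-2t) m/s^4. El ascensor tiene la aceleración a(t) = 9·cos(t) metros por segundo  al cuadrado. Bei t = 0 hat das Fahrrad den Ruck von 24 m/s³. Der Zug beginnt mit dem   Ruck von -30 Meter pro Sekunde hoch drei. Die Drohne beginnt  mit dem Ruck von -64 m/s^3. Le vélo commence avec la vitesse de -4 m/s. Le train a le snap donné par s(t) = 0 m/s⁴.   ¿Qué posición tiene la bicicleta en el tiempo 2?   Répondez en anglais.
To find the answer, we compute 4 antiderivatives of s(t) = 0. Integrating snap and using the initial condition j(0) = 24, we get j(t) = 24. Integrating jerk and using the initial condition a(0) = 2, we get a(t) = 24·t + 2. The integral of acceleration, with v(0) = -4, gives velocity: v(t) = 12·t^2 + 2·t - 4. Taking ∫v(t)dt and applying x(0) = 0, we find x(t) = 4·t^3 + t^2 - 4·t. We have position x(t) = 4·t^3 + t^2 - 4·t. Substituting t = 2: x(2) = 28.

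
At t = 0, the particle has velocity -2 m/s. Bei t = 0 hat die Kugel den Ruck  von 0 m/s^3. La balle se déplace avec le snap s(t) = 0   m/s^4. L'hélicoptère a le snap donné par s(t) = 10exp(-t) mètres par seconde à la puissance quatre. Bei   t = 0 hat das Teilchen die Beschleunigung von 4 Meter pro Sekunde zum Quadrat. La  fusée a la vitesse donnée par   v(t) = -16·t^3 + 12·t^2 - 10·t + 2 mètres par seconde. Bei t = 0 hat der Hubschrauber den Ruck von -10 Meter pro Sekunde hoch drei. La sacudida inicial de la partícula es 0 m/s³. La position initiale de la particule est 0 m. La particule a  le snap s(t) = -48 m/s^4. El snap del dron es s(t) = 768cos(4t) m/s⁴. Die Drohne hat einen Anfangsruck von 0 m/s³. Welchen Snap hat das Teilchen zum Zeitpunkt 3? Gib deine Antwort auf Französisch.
Nous avons le snap s(t) = -48. En substituant t = 3: s(3) = -48.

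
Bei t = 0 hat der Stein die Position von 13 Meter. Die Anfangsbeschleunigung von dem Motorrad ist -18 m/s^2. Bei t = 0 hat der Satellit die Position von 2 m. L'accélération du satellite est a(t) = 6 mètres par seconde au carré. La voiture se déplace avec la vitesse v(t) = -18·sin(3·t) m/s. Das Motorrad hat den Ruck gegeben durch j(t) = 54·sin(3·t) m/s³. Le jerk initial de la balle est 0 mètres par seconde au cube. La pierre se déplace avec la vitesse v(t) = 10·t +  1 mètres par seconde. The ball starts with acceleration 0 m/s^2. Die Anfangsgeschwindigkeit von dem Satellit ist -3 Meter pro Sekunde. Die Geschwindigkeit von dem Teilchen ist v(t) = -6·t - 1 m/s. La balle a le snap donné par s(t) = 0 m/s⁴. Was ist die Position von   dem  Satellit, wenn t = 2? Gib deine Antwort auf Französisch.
En partant de l'accélération a(t) = 6, nous prenons 2 primitives. L'intégrale de l'accélération, avec v(0) = -3, donne la vitesse: v(t) = 6·t - 3. En intégrant la vitesse et en utilisant la condition initiale x(0) = 2, nous obtenons x(t) = 3·t^2 - 3·t + 2. Nous avons la position x(t) = 3·t^2 - 3·t + 2. En substituant t = 2: x(2) = 8.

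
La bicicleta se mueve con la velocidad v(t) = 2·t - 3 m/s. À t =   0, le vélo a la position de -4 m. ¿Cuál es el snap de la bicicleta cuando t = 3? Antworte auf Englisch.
To solve this, we need to take 3 derivatives of our velocity equation v(t) = 2·t - 3. Differentiating velocity, we get acceleration: a(t) = 2. Taking d/dt of a(t), we find j(t) = 0. Differentiating jerk, we get snap: s(t) = 0. We have snap s(t) = 0. Substituting t = 3: s(3) = 0.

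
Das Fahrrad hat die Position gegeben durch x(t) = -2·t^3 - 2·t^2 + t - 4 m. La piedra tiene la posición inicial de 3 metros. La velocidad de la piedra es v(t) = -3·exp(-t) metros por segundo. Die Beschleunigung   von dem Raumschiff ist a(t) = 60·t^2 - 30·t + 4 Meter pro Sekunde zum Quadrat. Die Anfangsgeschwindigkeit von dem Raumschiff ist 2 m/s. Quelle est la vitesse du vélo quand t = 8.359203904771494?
Nous devons dériver notre équation de la position x(t) = -2·t^3 - 2·t^2 + t - 4 1 fois. En prenant d/dt de x(t), nous trouvons v(t) = -6·t^2 - 4·t + 1. De l'équation de la vitesse v(t) = -6·t^2 - 4·t + 1, nous substituons t = 8.359203904771494 pour obtenir v = -451.694555148368.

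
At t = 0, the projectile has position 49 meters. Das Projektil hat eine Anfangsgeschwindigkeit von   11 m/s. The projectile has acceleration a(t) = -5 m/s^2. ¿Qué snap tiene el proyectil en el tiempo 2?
Para resolver esto, necesitamos tomar 2 derivadas de nuestra ecuación de la aceleración a(t) = -5. La derivada de la aceleración da la sacudida: j(t) = 0. Tomando d/dt de j(t), encontramos s(t) = 0. Tenemos el snap s(t) = 0. Sustituyendo t = 2: s(2) = 0.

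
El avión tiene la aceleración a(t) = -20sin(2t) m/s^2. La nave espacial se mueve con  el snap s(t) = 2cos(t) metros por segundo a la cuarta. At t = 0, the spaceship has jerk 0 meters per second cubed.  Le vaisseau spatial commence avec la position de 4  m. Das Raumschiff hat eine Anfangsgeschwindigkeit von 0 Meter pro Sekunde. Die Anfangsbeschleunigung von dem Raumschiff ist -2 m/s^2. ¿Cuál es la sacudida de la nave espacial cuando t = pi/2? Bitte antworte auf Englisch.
To find the answer, we compute 1 antiderivative of s(t) = 2·cos(t). Integrating snap and using the initial condition j(0) = 0, we get j(t) = 2·sin(t). From the given jerk equation j(t) = 2·sin(t), we substitute t = pi/2 to get j = 2.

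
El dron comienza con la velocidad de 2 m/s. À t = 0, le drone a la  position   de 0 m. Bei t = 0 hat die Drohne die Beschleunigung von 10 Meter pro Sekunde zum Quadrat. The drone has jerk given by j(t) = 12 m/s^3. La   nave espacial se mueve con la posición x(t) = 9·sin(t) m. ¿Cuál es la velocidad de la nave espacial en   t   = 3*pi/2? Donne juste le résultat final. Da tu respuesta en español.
v(3*pi/2) = 0.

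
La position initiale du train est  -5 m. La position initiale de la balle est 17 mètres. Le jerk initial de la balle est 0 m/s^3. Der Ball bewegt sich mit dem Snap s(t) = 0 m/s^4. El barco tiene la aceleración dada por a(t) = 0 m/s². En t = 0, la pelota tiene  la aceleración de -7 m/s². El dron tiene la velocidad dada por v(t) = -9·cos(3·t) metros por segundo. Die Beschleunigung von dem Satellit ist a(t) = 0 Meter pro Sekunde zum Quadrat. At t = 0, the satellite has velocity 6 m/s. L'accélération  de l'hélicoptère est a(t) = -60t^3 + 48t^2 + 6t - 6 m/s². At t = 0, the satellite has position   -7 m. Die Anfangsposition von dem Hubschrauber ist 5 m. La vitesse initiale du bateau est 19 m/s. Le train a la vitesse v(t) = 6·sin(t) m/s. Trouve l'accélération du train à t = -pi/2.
Pour résoudre ceci, nous devons prendre 1 dérivée de notre équation de la vitesse v(t) = 6·sin(t). En prenant d/dt de v(t), nous trouvons a(t) = 6·cos(t). En utilisant a(t) = 6·cos(t) et en substituant t = -pi/2, nous trouvons a = 0.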